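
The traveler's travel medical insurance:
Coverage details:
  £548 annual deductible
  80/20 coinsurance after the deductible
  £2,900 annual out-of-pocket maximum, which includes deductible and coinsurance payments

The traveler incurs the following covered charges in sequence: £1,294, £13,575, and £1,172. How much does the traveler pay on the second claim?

£2,202.80

Bill 1, £1,294: £548 to deductible, leaving £746; coinsurance £746 × 20% = £149.20. Traveler pays £697.20; OOP now £697.20.
Bill 2, £13,575: 20% coinsurance on £13,575 = £2,715. OOP would hit £3,412.20 > £2,900, so the cap limits the traveler to £2,900 − £697.20 = £2,202.80.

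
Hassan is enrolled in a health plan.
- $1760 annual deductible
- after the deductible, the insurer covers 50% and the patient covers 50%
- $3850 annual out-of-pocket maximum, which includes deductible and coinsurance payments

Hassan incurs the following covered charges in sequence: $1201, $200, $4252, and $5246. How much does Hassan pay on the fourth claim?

Claim 1 — $1201: all of it applies to the deductible. Cost to patient: $1201. OOP to date $1201.
Claim 2 — $200: entire amount goes to the deductible. Patient owes $200 (running OOP $1401).
Claim 3 — $4252: $359 finishes the deductible; $3893 goes to coinsurance; patient's 50% is $1946.50. Cost to patient: $2305.50. OOP to date $3706.50.
Claim 4 — $5246: deductible already satisfied, so patient's share is 50% × $5246 = $2623. OOP would hit $6329.50 > $3850, so the cap limits the patient to $3850 − $3706.50 = $143.50.

$143.50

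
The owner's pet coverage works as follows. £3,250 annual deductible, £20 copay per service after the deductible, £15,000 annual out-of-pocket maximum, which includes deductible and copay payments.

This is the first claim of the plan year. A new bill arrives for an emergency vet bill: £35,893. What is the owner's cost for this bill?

The full £3,250 deductible is still open; £3,250 of this bill applies to it.
The remaining £32,643 (= £35,893 − £3,250) moves to the copay.
Copay on this service: £20.
Owner responsibility before any cap: £3,250 + £20 = £3,270.
Year-to-date out-of-pocket becomes £0 + £3,270 = £3,270, still under the £15,000 maximum, so no cap applies.

£3,270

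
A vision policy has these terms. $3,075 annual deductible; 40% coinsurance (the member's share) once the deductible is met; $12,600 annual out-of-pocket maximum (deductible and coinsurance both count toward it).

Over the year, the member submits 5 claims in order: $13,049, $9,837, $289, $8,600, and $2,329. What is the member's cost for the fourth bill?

#1 ($13,049): deductible takes $3,075, $9,974 remains; member's 40% is $3,989.60. Cost to member: $7,064.60. OOP to date $7,064.60.
#2 ($9,837): 40% coinsurance on $9,837 = $3,934.80. Member owes $3,934.80 (running OOP $10,999.40).
#3 ($289): deductible already satisfied, so member's share is 40% × $289 = $115.60. Member pays $115.60; OOP now $11,115.
#4 ($8,600): deductible met; 40% of $8,600 = $3,440. OOP would hit $14,555 > $12,600, so the cap limits the member to $12,600 − $11,115 = $1,485.

$1,485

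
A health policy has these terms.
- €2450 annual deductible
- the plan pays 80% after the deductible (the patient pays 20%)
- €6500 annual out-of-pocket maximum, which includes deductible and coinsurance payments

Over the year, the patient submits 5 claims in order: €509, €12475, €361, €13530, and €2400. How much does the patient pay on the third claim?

€72.20

#1 (€509): entire amount goes to the deductible. Cost to patient: €509. OOP to date €509.
#2 (€12475): deductible takes €1941, €10534 remains; coinsurance €10534 × 20% = €2106.80. Cost to patient: €4047.80. OOP to date €4556.80.
#3 (€361): 20% coinsurance on €361 = €72.20. Patient pays €72.20; OOP now €4629.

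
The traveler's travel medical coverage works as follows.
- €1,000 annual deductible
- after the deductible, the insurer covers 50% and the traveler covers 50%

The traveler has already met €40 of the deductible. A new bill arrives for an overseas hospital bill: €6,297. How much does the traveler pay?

Remaining deductible: €1,000 − €40 = €960.
After the €960 deductible portion, €6,297 − €960 = €5,337 is subject to coinsurance.
Traveler's 50% share of €5,337 is €2,668.50.
Traveler responsibility: €960 + €2,668.50 = €3,628.50.

€3,628.50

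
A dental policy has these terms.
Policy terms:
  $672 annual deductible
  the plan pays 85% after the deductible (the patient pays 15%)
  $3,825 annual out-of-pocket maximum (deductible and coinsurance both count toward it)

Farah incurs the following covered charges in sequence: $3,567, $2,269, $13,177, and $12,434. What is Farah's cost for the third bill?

Claim 1 ($3,567): $672 to deductible, leaving $2,895; coinsurance $2,895 × 15% = $434.25. Patient owes $1,106.25 (running OOP $1,106.25).
Claim 2 ($2,269): 15% coinsurance on $2,269 = $340.35. Cost to patient: $340.35. OOP to date $1,446.60.
Claim 3 ($13,177): deductible already satisfied, so patient's share is 15% × $13,177 = $1,976.55. Cost to patient: $1,976.55. OOP to date $3,423.15.

$1,976.55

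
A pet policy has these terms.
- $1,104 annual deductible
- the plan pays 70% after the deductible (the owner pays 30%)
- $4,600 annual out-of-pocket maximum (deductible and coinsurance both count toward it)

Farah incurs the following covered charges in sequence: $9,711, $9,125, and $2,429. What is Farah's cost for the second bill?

Bill 1, $9,711: $1,104 finishes the deductible; $8,607 goes to coinsurance; 30% of $8,607 = $2,582.10. Cost to owner: $3,686.10. OOP to date $3,686.10.
Bill 2, $9,125: deductible met; 30% of $9,125 = $2,737.50. Adding that to $3,686.10 gives $6,423.60, past the $4,600 cap; owner pays only $4,600 − $3,686.10 = $913.90.

$913.90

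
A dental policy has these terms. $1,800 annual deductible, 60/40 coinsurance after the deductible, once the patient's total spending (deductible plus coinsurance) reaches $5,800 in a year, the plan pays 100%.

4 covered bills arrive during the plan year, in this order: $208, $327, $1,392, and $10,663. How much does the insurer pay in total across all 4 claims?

Bill 1, $208: all of it applies to the deductible. Patient pays $208; OOP now $208. Insurer: $208 − $208 = $0.
Bill 2, $327: all of it applies to the deductible. Patient owes $327 (running OOP $535). Plan pays $327 − $327 = $0.
Bill 3, $1,392: deductible takes $1,265, $127 remains; patient's 40% is $50.80. Cost to patient: $1,315.80. OOP to date $1,850.80. Plan pays $1,392 − $1,315.80 = $76.20.
Bill 4, $10,663: 40% coinsurance on $10,663 = $4,265.20. Adding that to $1,850.80 gives $6,116, past the $5,800 cap; patient pays only $5,800 − $1,850.80 = $3,949.20. Plan pays $10,663 − $3,949.20 = $6,713.80.
Insurer total = bills − patient's total = $12,590 − $5,800 = $6,790.

$6,790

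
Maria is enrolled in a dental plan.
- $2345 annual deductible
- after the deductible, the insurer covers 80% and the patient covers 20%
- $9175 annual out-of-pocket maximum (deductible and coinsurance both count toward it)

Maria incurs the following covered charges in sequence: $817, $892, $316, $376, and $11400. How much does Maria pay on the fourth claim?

#1 ($817): entire amount goes to the deductible. Patient owes $817 (running OOP $817).
#2 ($892): all of it applies to the deductible. Cost to patient: $892. OOP to date $1709.
#3 ($316): all of it applies to the deductible. Cost to patient: $316. OOP to date $2025.
#4 ($376): deductible takes $320, $56 remains; coinsurance $56 × 20% = $11.20. Patient pays $331.20; OOP now $2356.20.

$331.20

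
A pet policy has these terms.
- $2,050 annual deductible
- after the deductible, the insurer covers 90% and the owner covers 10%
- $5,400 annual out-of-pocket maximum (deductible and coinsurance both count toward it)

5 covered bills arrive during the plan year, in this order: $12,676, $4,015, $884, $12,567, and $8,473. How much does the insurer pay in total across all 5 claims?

$33,215

Claim 1 — $12,676: $2,050 finishes the deductible; $10,626 goes to coinsurance; 10% of $10,626 = $1,062.60. Owner owes $3,112.60 (running OOP $3,112.60). Plan pays $12,676 − $3,112.60 = $9,563.40.
Claim 2 — $4,015: deductible met; 10% of $4,015 = $401.50. Owner pays $401.50; OOP now $3,514.10. Insurer: $4,015 − $401.50 = $3,613.50.
Claim 3 — $884: 10% coinsurance on $884 = $88.40. Cost to owner: $88.40. OOP to date $3,602.50. Plan pays $884 − $88.40 = $795.60.
Claim 4 — $12,567: deductible met; 10% of $12,567 = $1,256.70. Cost to owner: $1,256.70. OOP to date $4,859.20. Insurer: $12,567 − $1,256.70 = $11,310.30.
Claim 5 — $8,473: 10% coinsurance on $8,473 = $847.30. OOP would hit $5,706.50 > $5,400, so the cap limits the owner to $5,400 − $4,859.20 = $540.80. Plan pays $8,473 − $540.80 = $7,932.20.
Insurer total: $9,563.40 + $3,613.50 + $795.60 + $11,310.30 + $7,932.20 = $33,215.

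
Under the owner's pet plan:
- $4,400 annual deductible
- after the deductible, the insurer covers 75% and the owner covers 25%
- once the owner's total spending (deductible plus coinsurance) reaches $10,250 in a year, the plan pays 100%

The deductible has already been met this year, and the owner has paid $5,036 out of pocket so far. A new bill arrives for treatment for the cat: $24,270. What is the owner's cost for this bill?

With the deductible met, the entire $24,270 is subject to coinsurance.
25% of $24,270 = $6,067.50 falls to the owner.
That would bring total out-of-pocket to $11,103.50, past the $10,250 cap. The owner is capped at $10,250 − $5,036 = $5,214 on this claim.

$5,214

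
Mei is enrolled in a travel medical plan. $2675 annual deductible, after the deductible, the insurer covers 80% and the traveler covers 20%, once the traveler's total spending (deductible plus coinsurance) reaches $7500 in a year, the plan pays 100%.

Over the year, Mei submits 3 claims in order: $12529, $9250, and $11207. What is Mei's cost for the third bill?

$1004.20

Claim 1 — $12529: $2675 to deductible, leaving $9854; traveler's 20% is $1970.80. Traveler pays $4645.80; OOP now $4645.80.
Claim 2 — $9250: deductible met; 20% of $9250 = $1850. Cost to traveler: $1850. OOP to date $6495.80.
Claim 3 — $11207: 20% coinsurance on $11207 = $2241.40. OOP would hit $8737.20 > $7500, so the cap limits the traveler to $7500 − $6495.80 = $1004.20.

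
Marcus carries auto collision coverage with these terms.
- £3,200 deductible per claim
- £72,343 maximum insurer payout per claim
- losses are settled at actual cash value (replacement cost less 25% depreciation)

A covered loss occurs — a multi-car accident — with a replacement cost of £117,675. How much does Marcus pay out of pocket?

£45,332

Actual cash value after 25% depreciation: £117,675 × 75% = £88,256.25.
Subtract the deductible: £88,256.25 − £3,200 = £85,056.25.
£85,056.25 exceeds the £72,343 limit, so the insurer pays the limit: £72,343.
Driver's share is the uncovered remainder: £117,675 − £72,343 = £45,332.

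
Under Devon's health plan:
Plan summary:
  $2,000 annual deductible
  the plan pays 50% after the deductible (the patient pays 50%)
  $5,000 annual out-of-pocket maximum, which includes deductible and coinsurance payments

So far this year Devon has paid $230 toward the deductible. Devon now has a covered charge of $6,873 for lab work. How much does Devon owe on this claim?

Remaining deductible: $2,000 − $230 = $1,770.
That leaves $6,873 − $1,770 = $5,103 for coinsurance.
50% of $5,103 = $2,551.50 falls to the patient.
Patient responsibility before any cap: $1,770 + $2,551.50 = $4,321.50.
Total out-of-pocket so far would be $230 + $4,321.50 = $4,551.50, below the $5,000 cap — no reduction.

$4,321.50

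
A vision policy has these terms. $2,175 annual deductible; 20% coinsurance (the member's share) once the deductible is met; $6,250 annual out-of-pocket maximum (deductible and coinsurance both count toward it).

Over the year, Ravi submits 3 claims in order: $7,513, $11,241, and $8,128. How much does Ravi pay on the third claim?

$759.20

Bill 1, $7,513: $2,175 finishes the deductible; $5,338 goes to coinsurance; member's 20% is $1,067.60. Member owes $3,242.60 (running OOP $3,242.60).
Bill 2, $11,241: deductible met; 20% of $11,241 = $2,248.20. Member pays $2,248.20; OOP now $5,490.80.
Bill 3, $8,128: deductible met; 20% of $8,128 = $1,625.60. Adding that to $5,490.80 gives $7,116.40, past the $6,250 cap; member pays only $6,250 − $5,490.80 = $759.20.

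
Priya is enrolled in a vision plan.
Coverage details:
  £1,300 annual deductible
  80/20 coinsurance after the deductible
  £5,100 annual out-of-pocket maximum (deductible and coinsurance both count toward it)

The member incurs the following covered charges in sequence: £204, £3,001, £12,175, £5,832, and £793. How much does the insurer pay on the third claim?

Bill 1, £204: fully absorbed by the deductible. Cost to member: £204. OOP to date £204. Plan pays £204 − £204 = £0.
Bill 2, £3,001: £1,096 finishes the deductible; £1,905 goes to coinsurance; coinsurance £1,905 × 20% = £381. Member pays £1,477; OOP now £1,681. Plan pays £3,001 − £1,477 = £1,524.
Bill 3, £12,175: deductible already satisfied, so member's share is 20% × £12,175 = £2,435. Member owes £2,435 (running OOP £4,116). Insurer: £12,175 − £2,435 = £9,740.

£9,740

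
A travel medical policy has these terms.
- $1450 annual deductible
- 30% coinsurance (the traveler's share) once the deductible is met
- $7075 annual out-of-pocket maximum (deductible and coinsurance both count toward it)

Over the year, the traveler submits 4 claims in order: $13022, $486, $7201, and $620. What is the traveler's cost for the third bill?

Claim 1 — $13022: deductible takes $1450, $11572 remains; traveler's 30% is $3471.60. Traveler owes $4921.60 (running OOP $4921.60).
Claim 2 — $486: 30% coinsurance on $486 = $145.80. Traveler owes $145.80 (running OOP $5067.40).
Claim 3 — $7201: 30% coinsurance on $7201 = $2160.30. OOP would hit $7227.70 > $7075, so the cap limits the traveler to $7075 − $5067.40 = $2007.60.

$2007.60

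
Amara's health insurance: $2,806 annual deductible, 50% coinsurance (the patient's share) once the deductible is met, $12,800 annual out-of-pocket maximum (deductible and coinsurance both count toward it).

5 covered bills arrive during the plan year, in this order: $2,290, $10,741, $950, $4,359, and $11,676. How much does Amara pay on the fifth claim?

$2,227

Claim 1 ($2,290): all of it applies to the deductible. Patient pays $2,290; OOP now $2,290.
Claim 2 ($10,741): $516 to deductible, leaving $10,225; coinsurance $10,225 × 50% = $5,112.50. Patient owes $5,628.50 (running OOP $7,918.50).
Claim 3 ($950): deductible met; 50% of $950 = $475. Patient owes $475 (running OOP $8,393.50).
Claim 4 ($4,359): 50% coinsurance on $4,359 = $2,179.50. Patient owes $2,179.50 (running OOP $10,573).
Claim 5 ($11,676): 50% coinsurance on $11,676 = $5,838. Adding that to $10,573 gives $16,411, past the $12,800 cap; patient pays only $12,800 − $10,573 = $2,227.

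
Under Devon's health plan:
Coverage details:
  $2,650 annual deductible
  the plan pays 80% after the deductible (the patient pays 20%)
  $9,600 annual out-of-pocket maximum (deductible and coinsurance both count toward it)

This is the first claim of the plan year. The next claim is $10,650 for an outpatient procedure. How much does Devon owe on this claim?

$4,250

Nothing has been paid toward the $2,650 deductible, so the first $2,650 of this charge is applied there.
That leaves $10,650 − $2,650 = $8,000 for coinsurance.
Coinsurance: $8,000 × 20% = $1,600.
That puts the patient's cost at $2,650 + $1,600 = $4,250 before any cap.
Total out-of-pocket so far would be $0 + $4,250 = $4,250, below the $9,600 cap — no reduction.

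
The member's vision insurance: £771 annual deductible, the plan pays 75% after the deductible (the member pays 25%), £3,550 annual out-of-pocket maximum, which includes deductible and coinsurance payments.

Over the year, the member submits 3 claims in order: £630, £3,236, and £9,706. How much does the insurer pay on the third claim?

£7,700.75

Claim 1 (£630): fully absorbed by the deductible. Member owes £630 (running OOP £630). Plan pays £630 − £630 = £0.
Claim 2 (£3,236): £141 finishes the deductible; £3,095 goes to coinsurance; member's 25% is £773.75. Member pays £914.75; OOP now £1,544.75. Insurer: £3,236 − £914.75 = £2,321.25.
Claim 3 (£9,706): 25% coinsurance on £9,706 = £2,426.50. Adding that to £1,544.75 gives £3,971.25, past the £3,550 cap; member pays only £3,550 − £1,544.75 = £2,005.25. Plan pays £9,706 − £2,005.25 = £7,700.75.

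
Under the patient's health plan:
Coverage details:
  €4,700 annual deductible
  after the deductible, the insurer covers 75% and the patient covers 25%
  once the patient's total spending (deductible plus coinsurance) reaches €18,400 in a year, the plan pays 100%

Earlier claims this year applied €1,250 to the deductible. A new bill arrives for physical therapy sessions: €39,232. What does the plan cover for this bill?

Remaining deductible: €4,700 − €1,250 = €3,450.
After the €3,450 deductible portion, €39,232 − €3,450 = €35,782 is subject to coinsurance.
25% of €35,782 = €8,945.50 falls to the patient.
That puts the patient's cost at €3,450 + €8,945.50 = €12,395.50 before any cap.
Year-to-date out-of-pocket becomes €1,250 + €12,395.50 = €13,645.50, still under the €18,400 maximum, so no cap applies.
Insurer pays the balance: €39,232 − €12,395.50 = €26,836.50.

€26,836.50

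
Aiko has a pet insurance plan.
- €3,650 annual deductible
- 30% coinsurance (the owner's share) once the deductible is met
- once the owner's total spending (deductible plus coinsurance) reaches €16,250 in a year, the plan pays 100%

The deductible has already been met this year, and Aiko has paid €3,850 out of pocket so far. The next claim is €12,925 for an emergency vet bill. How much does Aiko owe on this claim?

With the deductible met, the entire €12,925 is subject to coinsurance.
30% of €12,925 = €3,877.50 falls to the owner.
Total out-of-pocket so far would be €3,850 + €3,877.50 = €7,727.50, below the €16,250 cap — no reduction.

€3,877.50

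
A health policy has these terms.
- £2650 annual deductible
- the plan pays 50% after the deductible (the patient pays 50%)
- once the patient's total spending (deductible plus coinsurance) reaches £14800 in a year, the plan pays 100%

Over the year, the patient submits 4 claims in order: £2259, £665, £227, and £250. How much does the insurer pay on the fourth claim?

Claim 1 — £2259: entire amount goes to the deductible. Patient pays £2259; OOP now £2259. Plan pays £2259 − £2259 = £0.
Claim 2 — £665: deductible takes £391, £274 remains; patient's 50% is £137. Cost to patient: £528. OOP to date £2787. Plan pays £665 − £528 = £137.
Claim 3 — £227: deductible already satisfied, so patient's share is 50% × £227 = £113.50. Cost to patient: £113.50. OOP to date £2900.50. Insurer: £227 − £113.50 = £113.50.
Claim 4 — £250: deductible already satisfied, so patient's share is 50% × £250 = £125. Cost to patient: £125. OOP to date £3025.50. Insurer: £250 − £125 = £125.

£125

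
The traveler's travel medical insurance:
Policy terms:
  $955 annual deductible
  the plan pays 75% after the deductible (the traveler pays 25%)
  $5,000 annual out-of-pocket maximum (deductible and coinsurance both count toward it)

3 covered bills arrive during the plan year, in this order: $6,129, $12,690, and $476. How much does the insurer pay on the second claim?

#1 ($6,129): $955 to deductible, leaving $5,174; coinsurance $5,174 × 25% = $1,293.50. Traveler pays $2,248.50; OOP now $2,248.50. Plan pays $6,129 − $2,248.50 = $3,880.50.
#2 ($12,690): deductible met; 25% of $12,690 = $3,172.50. Adding that to $2,248.50 gives $5,421, past the $5,000 cap; traveler pays only $5,000 − $2,248.50 = $2,751.50. Plan pays $12,690 − $2,751.50 = $9,938.50.

$9,938.50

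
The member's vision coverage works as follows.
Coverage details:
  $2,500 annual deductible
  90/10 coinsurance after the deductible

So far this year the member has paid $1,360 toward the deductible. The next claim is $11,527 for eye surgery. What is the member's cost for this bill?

$1,360 of the $2,500 deductible is already met, leaving $1,140.
After the $1,140 deductible portion, $11,527 − $1,140 = $10,387 is subject to coinsurance.
10% of $10,387 = $1,038.70 falls to the member.
That puts the member's cost at $1,140 + $1,038.70 = $2,178.70.

$2,178.70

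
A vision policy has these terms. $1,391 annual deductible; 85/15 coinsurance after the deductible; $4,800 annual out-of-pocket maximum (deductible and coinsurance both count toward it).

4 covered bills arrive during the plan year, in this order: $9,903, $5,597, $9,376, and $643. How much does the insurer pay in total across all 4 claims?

$20,719

#1 ($9,903): $1,391 finishes the deductible; $8,512 goes to coinsurance; coinsurance $8,512 × 15% = $1,276.80. Member owes $2,667.80 (running OOP $2,667.80). Insurer: $9,903 − $2,667.80 = $7,235.20.
#2 ($5,597): deductible already satisfied, so member's share is 15% × $5,597 = $839.55. Cost to member: $839.55. OOP to date $3,507.35. Insurer: $5,597 − $839.55 = $4,757.45.
#3 ($9,376): deductible already satisfied, so member's share is 15% × $9,376 = $1,406.40. That would push OOP to $4,913.75, over the $4,800 cap, so member pays $4,800 − $3,507.35 = $1,292.65. Insurer: $9,376 − $1,292.65 = $8,083.35.
#4 ($643): 15% coinsurance on $643 = $96.45. That would push OOP to $4,896.45, over the $4,800 cap, so member pays $4,800 − $4,800 = $0. Plan pays $643 − $0 = $643.
Insurer total = bills − member's total = $25,519 − $4,800 = $20,719.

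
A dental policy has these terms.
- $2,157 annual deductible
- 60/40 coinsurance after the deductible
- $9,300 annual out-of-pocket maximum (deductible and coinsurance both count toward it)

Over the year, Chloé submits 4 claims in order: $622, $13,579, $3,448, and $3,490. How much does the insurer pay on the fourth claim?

$2,543.80

Claim 1 — $622: all of it applies to the deductible. Patient pays $622; OOP now $622. Insurer: $622 − $622 = $0.
Claim 2 — $13,579: deductible takes $1,535, $12,044 remains; patient's 40% is $4,817.60. Cost to patient: $6,352.60. OOP to date $6,974.60. Plan pays $13,579 − $6,352.60 = $7,226.40.
Claim 3 — $3,448: deductible met; 40% of $3,448 = $1,379.20. Cost to patient: $1,379.20. OOP to date $8,353.80. Insurer: $3,448 − $1,379.20 = $2,068.80.
Claim 4 — $3,490: 40% coinsurance on $3,490 = $1,396. Adding that to $8,353.80 gives $9,749.80, past the $9,300 cap; patient pays only $9,300 − $8,353.80 = $946.20. Insurer: $3,490 − $946.20 = $2,543.80.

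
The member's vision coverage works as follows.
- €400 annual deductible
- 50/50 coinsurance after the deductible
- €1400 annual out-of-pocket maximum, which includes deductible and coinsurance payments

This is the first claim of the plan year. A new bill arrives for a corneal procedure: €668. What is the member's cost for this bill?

€534

The full €400 deductible is still open; €400 of this bill applies to it.
That leaves €668 − €400 = €268 for coinsurance.
50% of €268 = €134 falls to the member.
That puts the member's cost at €400 + €134 = €534 before any cap.
Total out-of-pocket so far would be €0 + €534 = €534, below the €1400 cap — no reduction.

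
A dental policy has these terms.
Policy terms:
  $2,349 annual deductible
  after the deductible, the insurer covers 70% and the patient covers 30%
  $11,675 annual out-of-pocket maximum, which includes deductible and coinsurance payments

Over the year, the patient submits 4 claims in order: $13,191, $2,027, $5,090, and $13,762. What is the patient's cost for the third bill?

$1,527

Claim 1 — $13,191: $2,349 to deductible, leaving $10,842; coinsurance $10,842 × 30% = $3,252.60. Patient owes $5,601.60 (running OOP $5,601.60).
Claim 2 — $2,027: deductible already satisfied, so patient's share is 30% × $2,027 = $608.10. Patient pays $608.10; OOP now $6,209.70.
Claim 3 — $5,090: deductible met; 30% of $5,090 = $1,527. Patient pays $1,527; OOP now $7,736.70.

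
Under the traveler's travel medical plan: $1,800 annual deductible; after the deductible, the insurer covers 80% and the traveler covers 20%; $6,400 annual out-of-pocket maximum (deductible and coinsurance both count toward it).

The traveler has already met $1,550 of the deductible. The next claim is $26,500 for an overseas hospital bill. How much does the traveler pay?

$4,850

Deductible still to meet: $1,800 − $1,550 = $250.
The remaining $26,250 (= $26,500 − $250) moves to coinsurance.
Traveler's 20% share of $26,250 is $5,250.
Traveler responsibility before any cap: $250 + $5,250 = $5,500.
Year-to-date out-of-pocket would reach $1,550 + $5,500 = $7,050, above the $6,400 maximum, so the traveler pays only $6,400 − $1,550 = $4,850.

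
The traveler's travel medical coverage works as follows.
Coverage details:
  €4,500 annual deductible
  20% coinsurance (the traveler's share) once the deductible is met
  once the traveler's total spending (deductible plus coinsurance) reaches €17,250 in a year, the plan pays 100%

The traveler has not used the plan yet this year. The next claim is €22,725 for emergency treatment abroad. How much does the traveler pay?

€8,145

Nothing has been paid toward the €4,500 deductible, so the first €4,500 of this charge is applied there.
The remaining €18,225 (= €22,725 − €4,500) moves to coinsurance.
Traveler's 20% share of €18,225 is €3,645.
That puts the traveler's cost at €4,500 + €3,645 = €8,145 before any cap.
Year-to-date out-of-pocket becomes €0 + €8,145 = €8,145, still under the €17,250 maximum, so no cap applies.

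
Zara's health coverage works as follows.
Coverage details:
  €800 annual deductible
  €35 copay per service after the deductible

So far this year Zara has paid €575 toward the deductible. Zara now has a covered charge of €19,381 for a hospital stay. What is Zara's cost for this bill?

Remaining deductible: €800 − €575 = €225.
The remaining €19,156 (= €19,381 − €225) moves to the copay.
Copay on this service: €35.
That puts the patient's cost at €225 + €35 = €260.

€260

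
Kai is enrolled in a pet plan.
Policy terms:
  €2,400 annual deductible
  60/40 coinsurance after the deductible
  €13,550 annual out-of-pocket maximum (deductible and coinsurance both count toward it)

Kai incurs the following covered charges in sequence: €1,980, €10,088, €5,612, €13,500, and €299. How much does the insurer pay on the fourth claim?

Bill 1, €1,980: all of it applies to the deductible. Cost to owner: €1,980. OOP to date €1,980. Plan pays €1,980 − €1,980 = €0.
Bill 2, €10,088: €420 to deductible, leaving €9,668; coinsurance €9,668 × 40% = €3,867.20. Owner owes €4,287.20 (running OOP €6,267.20). Plan pays €10,088 − €4,287.20 = €5,800.80.
Bill 3, €5,612: deductible met; 40% of €5,612 = €2,244.80. Cost to owner: €2,244.80. OOP to date €8,512. Plan pays €5,612 − €2,244.80 = €3,367.20.
Bill 4, €13,500: deductible already satisfied, so owner's share is 40% × €13,500 = €5,400. Adding that to €8,512 gives €13,912, past the €13,550 cap; owner pays only €13,550 − €8,512 = €5,038. Plan pays €13,500 − €5,038 = €8,462.

€8,462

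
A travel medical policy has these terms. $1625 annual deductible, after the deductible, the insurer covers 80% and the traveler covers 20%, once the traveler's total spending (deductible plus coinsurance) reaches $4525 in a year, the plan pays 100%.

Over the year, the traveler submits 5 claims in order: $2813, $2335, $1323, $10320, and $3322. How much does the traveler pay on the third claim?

Claim 1 ($2813): deductible takes $1625, $1188 remains; traveler's 20% is $237.60. Cost to traveler: $1862.60. OOP to date $1862.60.
Claim 2 ($2335): deductible already satisfied, so traveler's share is 20% × $2335 = $467. Traveler owes $467 (running OOP $2329.60).
Claim 3 ($1323): 20% coinsurance on $1323 = $264.60. Cost to traveler: $264.60. OOP to date $2594.20.

$264.60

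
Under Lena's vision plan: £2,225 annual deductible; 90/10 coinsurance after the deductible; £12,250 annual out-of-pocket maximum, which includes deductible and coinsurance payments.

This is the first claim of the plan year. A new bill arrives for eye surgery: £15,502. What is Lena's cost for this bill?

£3,552.70

Nothing has been paid toward the £2,225 deductible, so the first £2,225 of this charge is applied there.
That leaves £15,502 − £2,225 = £13,277 for coinsurance.
10% of £13,277 = £1,327.70 falls to the member.
Member responsibility before any cap: £2,225 + £1,327.70 = £3,552.70.
Year-to-date out-of-pocket becomes £0 + £3,552.70 = £3,552.70, still under the £12,250 maximum, so no cap applies.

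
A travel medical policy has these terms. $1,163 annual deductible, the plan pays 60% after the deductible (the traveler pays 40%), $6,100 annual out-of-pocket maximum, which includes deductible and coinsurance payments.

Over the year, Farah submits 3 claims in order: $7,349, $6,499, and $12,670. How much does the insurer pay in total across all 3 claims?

Claim 1 — $7,349: $1,163 finishes the deductible; $6,186 goes to coinsurance; coinsurance $6,186 × 40% = $2,474.40. Traveler owes $3,637.40 (running OOP $3,637.40). Plan pays $7,349 − $3,637.40 = $3,711.60.
Claim 2 — $6,499: deductible already satisfied, so traveler's share is 40% × $6,499 = $2,599.60. That would push OOP to $6,237, over the $6,100 cap, so traveler pays $6,100 − $3,637.40 = $2,462.60. Plan pays $6,499 − $2,462.60 = $4,036.40.
Claim 3 — $12,670: deductible met; 40% of $12,670 = $5,068. OOP would hit $11,168 > $6,100, so the cap limits the traveler to $6,100 − $6,100 = $0. Insurer: $12,670 − $0 = $12,670.
Insurer total: $3,711.60 + $4,036.40 + $12,670 = $20,418.

$20,418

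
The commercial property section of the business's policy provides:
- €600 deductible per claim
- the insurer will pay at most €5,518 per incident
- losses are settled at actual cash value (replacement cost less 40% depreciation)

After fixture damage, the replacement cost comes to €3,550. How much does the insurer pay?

€1,530

Depreciate 40%: the covered value is €3,550 × 0.6 = €2,130.
After the deductible, €2,130 − €600 = €1,530 remains.
€1,530 is within the €5,518 limit, so the insurer pays €1,530.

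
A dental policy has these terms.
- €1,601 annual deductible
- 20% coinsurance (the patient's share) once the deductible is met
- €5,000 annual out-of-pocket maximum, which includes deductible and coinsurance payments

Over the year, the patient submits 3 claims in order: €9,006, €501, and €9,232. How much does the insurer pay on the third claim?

€7,414.20

Claim 1 (€9,006): €1,601 finishes the deductible; €7,405 goes to coinsurance; patient's 20% is €1,481. Cost to patient: €3,082. OOP to date €3,082. Insurer: €9,006 − €3,082 = €5,924.
Claim 2 (€501): deductible met; 20% of €501 = €100.20. Patient owes €100.20 (running OOP €3,182.20). Insurer: €501 − €100.20 = €400.80.
Claim 3 (€9,232): 20% coinsurance on €9,232 = €1,846.40. OOP would hit €5,028.60 > €5,000, so the cap limits the patient to €5,000 − €3,182.20 = €1,817.80. Plan pays €9,232 − €1,817.80 = €7,414.20.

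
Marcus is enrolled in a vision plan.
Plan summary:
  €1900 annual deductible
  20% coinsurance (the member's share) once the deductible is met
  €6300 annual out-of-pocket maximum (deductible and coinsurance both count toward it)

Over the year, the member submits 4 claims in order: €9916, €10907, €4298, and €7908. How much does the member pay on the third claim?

Bill 1, €9916: €1900 to deductible, leaving €8016; 20% of €8016 = €1603.20. Cost to member: €3503.20. OOP to date €3503.20.
Bill 2, €10907: deductible met; 20% of €10907 = €2181.40. Member pays €2181.40; OOP now €5684.60.
Bill 3, €4298: deductible already satisfied, so member's share is 20% × €4298 = €859.60. That would push OOP to €6544.20, over the €6300 cap, so member pays €6300 − €5684.60 = €615.40.

€615.40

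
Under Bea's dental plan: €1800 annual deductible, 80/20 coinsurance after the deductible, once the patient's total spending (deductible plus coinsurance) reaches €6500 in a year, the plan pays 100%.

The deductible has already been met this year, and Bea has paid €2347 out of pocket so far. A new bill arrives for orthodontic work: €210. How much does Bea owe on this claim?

The deductible is already satisfied, so the full bill goes to coinsurance.
20% of €210 = €42 falls to the patient.
Total out-of-pocket so far would be €2347 + €42 = €2389, below the €6500 cap — no reduction.

€42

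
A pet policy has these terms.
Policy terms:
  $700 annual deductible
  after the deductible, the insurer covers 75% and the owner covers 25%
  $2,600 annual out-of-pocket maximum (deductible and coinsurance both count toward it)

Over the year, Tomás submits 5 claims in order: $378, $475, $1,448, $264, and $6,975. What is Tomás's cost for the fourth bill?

$66

Claim 1 — $378: fully absorbed by the deductible. Cost to owner: $378. OOP to date $378.
Claim 2 — $475: deductible takes $322, $153 remains; owner's 25% is $38.25. Cost to owner: $360.25. OOP to date $738.25.
Claim 3 — $1,448: deductible met; 25% of $1,448 = $362. Owner pays $362; OOP now $1,100.25.
Claim 4 — $264: deductible already satisfied, so owner's share is 25% × $264 = $66. Owner owes $66 (running OOP $1,166.25).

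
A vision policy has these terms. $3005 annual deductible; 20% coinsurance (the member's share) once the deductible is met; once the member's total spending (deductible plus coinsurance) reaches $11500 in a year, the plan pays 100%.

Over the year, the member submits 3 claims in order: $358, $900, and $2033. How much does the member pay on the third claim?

$1804.20

#1 ($358): fully absorbed by the deductible. Cost to member: $358. OOP to date $358.
#2 ($900): fully absorbed by the deductible. Member owes $900 (running OOP $1258).
#3 ($2033): $1747 to deductible, leaving $286; 20% of $286 = $57.20. Cost to member: $1804.20. OOP to date $3062.20.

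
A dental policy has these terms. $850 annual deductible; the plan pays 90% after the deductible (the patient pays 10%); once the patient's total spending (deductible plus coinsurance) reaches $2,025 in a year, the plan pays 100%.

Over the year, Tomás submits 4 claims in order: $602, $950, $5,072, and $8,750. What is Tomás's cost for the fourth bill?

Claim 1 — $602: fully absorbed by the deductible. Cost to patient: $602. OOP to date $602.
Claim 2 — $950: $248 to deductible, leaving $702; 10% of $702 = $70.20. Patient pays $318.20; OOP now $920.20.
Claim 3 — $5,072: deductible met; 10% of $5,072 = $507.20. Cost to patient: $507.20. OOP to date $1,427.40.
Claim 4 — $8,750: deductible met; 10% of $8,750 = $875. Adding that to $1,427.40 gives $2,302.40, past the $2,025 cap; patient pays only $2,025 − $1,427.40 = $597.60.

$597.60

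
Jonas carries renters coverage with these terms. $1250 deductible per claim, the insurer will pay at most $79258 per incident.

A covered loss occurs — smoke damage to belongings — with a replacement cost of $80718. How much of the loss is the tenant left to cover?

$1460

After the deductible, $80718 − $1250 = $79468 remains.
Since $79468 > $79258, the payout is capped at $79258.
Tenant's share is the uncovered remainder: $80718 − $79258 = $1460.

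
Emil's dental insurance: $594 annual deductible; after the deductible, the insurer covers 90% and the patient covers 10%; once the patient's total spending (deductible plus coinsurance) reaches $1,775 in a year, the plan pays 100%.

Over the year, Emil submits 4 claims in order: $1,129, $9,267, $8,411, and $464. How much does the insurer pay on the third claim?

$8,210.20

Bill 1, $1,129: $594 to deductible, leaving $535; 10% of $535 = $53.50. Patient owes $647.50 (running OOP $647.50). Plan pays $1,129 − $647.50 = $481.50.
Bill 2, $9,267: deductible already satisfied, so patient's share is 10% × $9,267 = $926.70. Patient owes $926.70 (running OOP $1,574.20). Insurer: $9,267 − $926.70 = $8,340.30.
Bill 3, $8,411: 10% coinsurance on $8,411 = $841.10. That would push OOP to $2,415.30, over the $1,775 cap, so patient pays $1,775 − $1,574.20 = $200.80. Plan pays $8,411 − $200.80 = $8,210.20.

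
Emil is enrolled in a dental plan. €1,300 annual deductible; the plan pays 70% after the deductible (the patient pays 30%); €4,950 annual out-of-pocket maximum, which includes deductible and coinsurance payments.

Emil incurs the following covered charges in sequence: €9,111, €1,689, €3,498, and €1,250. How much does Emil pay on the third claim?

#1 (€9,111): €1,300 finishes the deductible; €7,811 goes to coinsurance; patient's 30% is €2,343.30. Patient owes €3,643.30 (running OOP €3,643.30).
#2 (€1,689): deductible already satisfied, so patient's share is 30% × €1,689 = €506.70. Patient owes €506.70 (running OOP €4,150).
#3 (€3,498): deductible met; 30% of €3,498 = €1,049.40. OOP would hit €5,199.40 > €4,950, so the cap limits the patient to €4,950 − €4,150 = €800.

€800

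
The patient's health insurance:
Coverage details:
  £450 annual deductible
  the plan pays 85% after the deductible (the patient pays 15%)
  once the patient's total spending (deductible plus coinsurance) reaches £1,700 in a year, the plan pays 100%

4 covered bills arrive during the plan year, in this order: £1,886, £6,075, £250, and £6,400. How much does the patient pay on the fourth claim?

£85.85

#1 (£1,886): £450 finishes the deductible; £1,436 goes to coinsurance; 15% of £1,436 = £215.40. Cost to patient: £665.40. OOP to date £665.40.
#2 (£6,075): deductible already satisfied, so patient's share is 15% × £6,075 = £911.25. Patient owes £911.25 (running OOP £1,576.65).
#3 (£250): deductible met; 15% of £250 = £37.50. Patient pays £37.50; OOP now £1,614.15.
#4 (£6,400): 15% coinsurance on £6,400 = £960. Adding that to £1,614.15 gives £2,574.15, past the £1,700 cap; patient pays only £1,700 − £1,614.15 = £85.85.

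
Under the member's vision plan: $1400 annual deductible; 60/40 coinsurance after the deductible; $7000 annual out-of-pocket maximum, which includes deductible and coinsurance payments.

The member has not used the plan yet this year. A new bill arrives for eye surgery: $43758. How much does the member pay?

$7000

The full $1400 deductible is still open; $1400 of this bill applies to it.
The remaining $42358 (= $43758 − $1400) moves to coinsurance.
Member's 40% share of $42358 is $16943.20.
That puts the member's cost at $1400 + $16943.20 = $18343.20 before any cap.
Year-to-date out-of-pocket would reach $0 + $18343.20 = $18343.20, above the $7000 maximum, so the member pays only $7000 − $0 = $7000.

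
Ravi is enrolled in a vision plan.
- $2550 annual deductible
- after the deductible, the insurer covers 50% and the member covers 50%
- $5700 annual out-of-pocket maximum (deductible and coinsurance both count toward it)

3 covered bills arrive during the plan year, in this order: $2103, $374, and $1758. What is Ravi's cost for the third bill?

$915.50

Claim 1 — $2103: entire amount goes to the deductible. Cost to member: $2103. OOP to date $2103.
Claim 2 — $374: all of it applies to the deductible. Member owes $374 (running OOP $2477).
Claim 3 — $1758: $73 to deductible, leaving $1685; coinsurance $1685 × 50% = $842.50. Member owes $915.50 (running OOP $3392.50).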